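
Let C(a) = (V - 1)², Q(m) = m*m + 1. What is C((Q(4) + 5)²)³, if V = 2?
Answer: 1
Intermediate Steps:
Q(m) = 1 + m² (Q(m) = m² + 1 = 1 + m²)
C(a) = 1 (C(a) = (2 - 1)² = 1² = 1)
C((Q(4) + 5)²)³ = 1³ = 1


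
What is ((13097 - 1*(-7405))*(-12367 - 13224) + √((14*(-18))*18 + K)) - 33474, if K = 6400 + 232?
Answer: -524700156 + 4*√131 ≈ -5.2470e+8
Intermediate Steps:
K = 6632
((13097 - 1*(-7405))*(-12367 - 13224) + √((14*(-18))*18 + K)) - 33474 = ((13097 - 1*(-7405))*(-12367 - 13224) + √((14*(-18))*18 + 6632)) - 33474 = ((13097 + 7405)*(-25591) + √(-252*18 + 6632)) - 33474 = (20502*(-25591) + √(-4536 + 6632)) - 33474 = (-524666682 + √2096) - 33474 = (-524666682 + 4*√131) - 33474 = -524700156 + 4*√131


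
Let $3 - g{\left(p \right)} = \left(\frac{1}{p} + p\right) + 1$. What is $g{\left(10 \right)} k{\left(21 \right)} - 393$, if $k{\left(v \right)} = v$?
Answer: $- \frac{5631}{10} \approx -563.1$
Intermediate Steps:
$g{\left(p \right)} = 2 - p - \frac{1}{p}$ ($g{\left(p \right)} = 3 - \left(\left(\frac{1}{p} + p\right) + 1\right) = 3 - \left(\left(p + \frac{1}{p}\right) + 1\right) = 3 - \left(1 + p + \frac{1}{p}\right) = 2 - p - \frac{1}{p}$)
$g{\left(10 \right)} k{\left(21 \right)} - 393 = \left(2 - 10 - \frac{1}{10}\right) 21 - 393 = \left(- \frac{81}{10}\right) 21 - 393 = - \frac{1701}{10} - 393 = - \frac{5631}{10}$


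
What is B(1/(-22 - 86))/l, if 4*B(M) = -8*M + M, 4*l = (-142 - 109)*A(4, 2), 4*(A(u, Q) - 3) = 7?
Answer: -7/128763 ≈ -5.4363e-5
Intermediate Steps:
A(u, Q) = 19/4 (A(u, Q) = 3 + (1/4)*7 = 3 + 7/4 = 19/4)
l = -4769/16 (l = ((-142 - 109)*(19/4))/4 = (-251*19/4)/4 = (1/4)*(-4769/4) = -4769/16 ≈ -298.06)
B(M) = -7*M/4 (B(M) = (-8*M + M)/4 = (-7*M)/4 = -7*M/4)
B(1/(-22 - 86))/l = (-7/(4*(-22 - 86)))/(-4769/16) = -7/4/(-108)*(-16/4769) = -7/4*(-1/108)*(-16/4769) = (7/432)*(-16/4769) = -7/128763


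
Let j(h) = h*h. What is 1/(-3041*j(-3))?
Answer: -1/27369 ≈ -3.6538e-5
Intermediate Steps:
j(h) = h²
1/(-3041*j(-3)) = 1/(-3041*(-3)²) = 1/(-3041*9) = 1/(-27369) = -1/27369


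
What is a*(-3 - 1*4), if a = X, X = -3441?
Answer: 24087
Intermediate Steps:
a = -3441
a*(-3 - 1*4) = -3441*(-3 - 1*4) = -3441*(-3 - 4) = -3441*(-7) = 24087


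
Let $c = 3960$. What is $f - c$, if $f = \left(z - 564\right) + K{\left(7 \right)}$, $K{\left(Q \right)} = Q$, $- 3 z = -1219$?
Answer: $- \frac{12332}{3} \approx -4110.7$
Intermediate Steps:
$z = \frac{1219}{3}$ ($z = \left(- \frac{1}{3}\right) \left(-1219\right) = \frac{1219}{3} \approx 406.33$)
$f = - \frac{452}{3}$ ($f = \left(\frac{1219}{3} - 564\right) + 7 = - \frac{473}{3} + 7 = - \frac{452}{3} \approx -150.67$)
$f - c = - \frac{452}{3} - 3960 = - \frac{12332}{3}$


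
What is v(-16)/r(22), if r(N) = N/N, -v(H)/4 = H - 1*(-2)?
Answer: 56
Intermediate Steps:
v(H) = -8 - 4*H (v(H) = -4*(H - 1*(-2)) = -4*(H + 2) = -4*(2 + H) = -8 - 4*H)
r(N) = 1
v(-16)/r(22) = (-8 - 4*(-16))/1 = (-8 + 64)*1 = 56*1 = 56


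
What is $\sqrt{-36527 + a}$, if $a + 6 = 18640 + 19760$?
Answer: $\sqrt{1867} \approx 43.209$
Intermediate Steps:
$a = 38394$ ($a = -6 + \left(18640 + 19760\right) = -6 + 38400 = 38394$)
$\sqrt{-36527 + a} = \sqrt{-36527 + 38394} = \sqrt{1867}$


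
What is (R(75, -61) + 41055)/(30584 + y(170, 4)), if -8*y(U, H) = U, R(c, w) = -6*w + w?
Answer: 165440/122251 ≈ 1.3533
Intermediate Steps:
R(c, w) = -5*w
y(U, H) = -U/8
(R(75, -61) + 41055)/(30584 + y(170, 4)) = (-5*(-61) + 41055)/(30584 - 1/8*170) = (305 + 41055)/(30584 - 85/4) = 41360/(122251/4) = 41360*(4/122251) = 165440/122251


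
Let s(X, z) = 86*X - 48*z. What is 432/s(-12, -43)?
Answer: 18/43 ≈ 0.41860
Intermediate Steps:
s(X, z) = -48*z + 86*X
432/s(-12, -43) = 432/(-48*(-43) + 86*(-12)) = 432/(2064 - 1032) = 432/1032 = 432*(1/1032) = 18/43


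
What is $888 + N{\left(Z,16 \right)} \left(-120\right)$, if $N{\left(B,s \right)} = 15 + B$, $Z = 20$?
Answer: $-3312$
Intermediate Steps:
$888 + N{\left(Z,16 \right)} \left(-120\right) = 888 + \left(15 + 20\right) \left(-120\right) = 888 + 35 \left(-120\right) = 888 - 4200 = -3312$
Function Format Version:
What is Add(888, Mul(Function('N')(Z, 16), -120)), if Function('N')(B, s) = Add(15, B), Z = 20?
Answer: -3312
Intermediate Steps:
Add(888, Mul(Function('N')(Z, 16), -120)) = Add(888, Mul(Add(15, 20), -120)) = Add(888, Mul(35, -120)) = Add(888, -4200) = -3312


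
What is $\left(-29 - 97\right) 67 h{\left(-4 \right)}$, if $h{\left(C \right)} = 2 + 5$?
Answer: $-59094$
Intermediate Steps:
$h{\left(C \right)} = 7$
$\left(-29 - 97\right) 67 h{\left(-4 \right)} = \left(-29 - 97\right) 67 \cdot 7 = \left(-126\right) 67 \cdot 7 = \left(-8442\right) 7 = -59094$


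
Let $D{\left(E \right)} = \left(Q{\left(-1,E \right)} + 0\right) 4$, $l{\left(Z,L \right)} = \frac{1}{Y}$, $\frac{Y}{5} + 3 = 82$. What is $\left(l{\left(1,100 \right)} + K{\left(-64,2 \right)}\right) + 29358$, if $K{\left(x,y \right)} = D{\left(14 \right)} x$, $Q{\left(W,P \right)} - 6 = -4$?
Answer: $\frac{11394171}{395} \approx 28846.0$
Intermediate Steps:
$Y = 395$ ($Y = -15 + 5 \cdot 82 = -15 + 410 = 395$)
$Q{\left(W,P \right)} = 2$ ($Q{\left(W,P \right)} = 6 - 4 = 2$)
$l{\left(Z,L \right)} = \frac{1}{395}$
$D{\left(E \right)} = 8$ ($D{\left(E \right)} = \left(2 + 0\right) 4 = 2 \cdot 4 = 8$)
$K{\left(x,y \right)} = 8 x$
$\left(l{\left(1,100 \right)} + K{\left(-64,2 \right)}\right) + 29358 = \left(\frac{1}{395} + 8 \left(-64\right)\right) + 29358 = \left(\frac{1}{395} - 512\right) + 29358 = - \frac{202239}{395} + 29358 = \frac{11394171}{395}$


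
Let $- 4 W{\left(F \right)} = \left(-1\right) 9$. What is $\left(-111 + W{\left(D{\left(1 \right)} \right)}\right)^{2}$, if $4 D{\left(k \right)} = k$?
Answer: $\frac{189225}{16} \approx 11827.0$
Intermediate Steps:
$D{\left(k \right)} = \frac{k}{4}$
$W{\left(F \right)} = \frac{9}{4}$ ($W{\left(F \right)} = - \frac{\left(-1\right) 9}{4} = \left(- \frac{1}{4}\right) \left(-9\right) = \frac{9}{4}$)
$\left(-111 + W{\left(D{\left(1 \right)} \right)}\right)^{2} = \left(-111 + \frac{9}{4}\right)^{2} = \left(- \frac{435}{4}\right)^{2} = \frac{189225}{16}$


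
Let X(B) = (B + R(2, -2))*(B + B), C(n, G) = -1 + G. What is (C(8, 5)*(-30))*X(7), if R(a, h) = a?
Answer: -15120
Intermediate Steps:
X(B) = 2*B*(2 + B) (X(B) = (B + 2)*(B + B) = (2 + B)*(2*B) = 2*B*(2 + B))
(C(8, 5)*(-30))*X(7) = ((-1 + 5)*(-30))*(2*7*(2 + 7)) = (4*(-30))*(2*7*9) = -120*126 = -15120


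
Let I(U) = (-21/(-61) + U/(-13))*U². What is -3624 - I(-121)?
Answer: -114936046/793 ≈ -1.4494e+5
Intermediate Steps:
I(U) = U²*(21/61 - U/13) (I(U) = (-21*(-1/61) + U*(-1/13))*U² = (21/61 - U/13)*U² = U²*(21/61 - U/13))
-3624 - I(-121) = -3624 - (-121)²*(273 - 61*(-121))/793 = -3624 - 14641*(273 + 7381)/793 = -3624 - 14641*7654/793 = -3624 - 1*112062214/793 = -3624 - 112062214/793 = -114936046/793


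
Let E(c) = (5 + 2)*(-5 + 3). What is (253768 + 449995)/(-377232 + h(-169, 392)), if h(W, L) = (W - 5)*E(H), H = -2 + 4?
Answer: -703763/374796 ≈ -1.8777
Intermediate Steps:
H = 2
E(c) = -14 (E(c) = 7*(-2) = -14)
h(W, L) = 70 - 14*W (h(W, L) = (W - 5)*(-14) = (-5 + W)*(-14) = 70 - 14*W)
(253768 + 449995)/(-377232 + h(-169, 392)) = (253768 + 449995)/(-377232 + (70 - 14*(-169))) = 703763/(-377232 + (70 + 2366)) = 703763/(-377232 + 2436) = 703763/(-374796) = 703763*(-1/374796) = -703763/374796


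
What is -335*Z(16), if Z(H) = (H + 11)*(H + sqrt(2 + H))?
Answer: -144720 - 27135*sqrt(2) ≈ -1.8309e+5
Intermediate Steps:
Z(H) = (11 + H)*(H + sqrt(2 + H))
-335*Z(16) = -335*(16**2 + 11*16 + 11*sqrt(2 + 16) + 16*sqrt(2 + 16)) = -335*(256 + 176 + 11*sqrt(18) + 16*sqrt(18)) = -335*(256 + 176 + 11*(3*sqrt(2)) + 16*(3*sqrt(2))) = -335*(256 + 176 + 33*sqrt(2) + 48*sqrt(2)) = -335*(432 + 81*sqrt(2)) = -144720 - 27135*sqrt(2)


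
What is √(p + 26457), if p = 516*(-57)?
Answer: I*√2955 ≈ 54.36*I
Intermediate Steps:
p = -29412
√(p + 26457) = √(-29412 + 26457) = √(-2955) = I*√2955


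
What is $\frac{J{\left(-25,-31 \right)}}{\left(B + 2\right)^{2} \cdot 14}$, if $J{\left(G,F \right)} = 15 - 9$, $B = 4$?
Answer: $\frac{1}{84} \approx 0.011905$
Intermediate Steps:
$J{\left(G,F \right)} = 6$
$\frac{J{\left(-25,-31 \right)}}{\left(B + 2\right)^{2} \cdot 14} = \frac{6}{\left(4 + 2\right)^{2} \cdot 14} = \frac{6}{6^{2} \cdot 14} = \frac{6}{36 \cdot 14} = \frac{6}{504} = 6 \cdot \frac{1}{504} = \frac{1}{84}$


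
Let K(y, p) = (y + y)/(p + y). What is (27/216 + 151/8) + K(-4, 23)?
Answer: 353/19 ≈ 18.579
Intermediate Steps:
K(y, p) = 2*y/(p + y) (K(y, p) = (2*y)/(p + y) = 2*y/(p + y))
(27/216 + 151/8) + K(-4, 23) = (27/216 + 151/8) + 2*(-4)/(23 - 4) = (27*(1/216) + 151*(⅛)) + 2*(-4)/19 = (⅛ + 151/8) + 2*(-4)*(1/19) = 19 - 8/19 = 353/19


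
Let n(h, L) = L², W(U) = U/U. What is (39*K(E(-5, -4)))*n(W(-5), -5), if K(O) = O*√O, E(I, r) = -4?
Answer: -7800*I ≈ -7800.0*I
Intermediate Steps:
W(U) = 1
K(O) = O^(3/2)
(39*K(E(-5, -4)))*n(W(-5), -5) = (39*(-4)^(3/2))*(-5)² = (39*(-8*I))*25 = -312*I*25 = -7800*I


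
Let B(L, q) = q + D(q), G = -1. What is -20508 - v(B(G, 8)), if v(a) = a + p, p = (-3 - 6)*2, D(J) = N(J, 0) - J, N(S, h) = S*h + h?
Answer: -20490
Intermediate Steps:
N(S, h) = h + S*h
D(J) = -J (D(J) = 0*(1 + J) - J = 0 - J = -J)
p = -18 (p = -9*2 = -18)
B(L, q) = 0 (B(L, q) = q - q = 0)
v(a) = -18 + a (v(a) = a - 18 = -18 + a)
-20508 - v(B(G, 8)) = -20508 - (-18 + 0) = -20508 - 1*(-18) = -20508 + 18 = -20490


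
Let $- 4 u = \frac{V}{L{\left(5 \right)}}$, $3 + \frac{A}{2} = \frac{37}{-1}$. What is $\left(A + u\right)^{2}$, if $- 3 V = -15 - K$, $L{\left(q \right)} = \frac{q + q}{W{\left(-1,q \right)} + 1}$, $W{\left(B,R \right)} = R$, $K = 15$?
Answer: $\frac{26569}{4} \approx 6642.3$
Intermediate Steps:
$L{\left(q \right)} = \frac{2 q}{1 + q}$ ($L{\left(q \right)} = \frac{q + q}{q + 1} = \frac{2 q}{1 + q}$)
$V = 10$ ($V = - \frac{-15 - 15}{3} = \left(- \frac{1}{3}\right) \left(-30\right) = 10$)
$A = -80$ ($A = -6 + 2 \frac{37}{-1} = -6 + 2 \cdot 37 \left(-1\right) = -6 + 2 \left(-37\right) = -6 - 74 = -80$)
$u = - \frac{3}{2}$ ($u = - \frac{10 \frac{1}{2 \cdot 5 \frac{1}{1 + 5}}}{4} = - \frac{10 \frac{1}{2 \cdot 5 \cdot \frac{1}{6}}}{4} = - \frac{10 \frac{1}{\frac{5}{3}}}{4} = - \frac{10 \cdot \frac{3}{5}}{4} = \left(- \frac{1}{4}\right) 6 = - \frac{3}{2} \approx -1.5$)
$\left(A + u\right)^{2} = \left(-80 - \frac{3}{2}\right)^{2} = \left(- \frac{163}{2}\right)^{2} = \frac{26569}{4}$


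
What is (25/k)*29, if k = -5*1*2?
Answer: -145/2 ≈ -72.500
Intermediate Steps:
k = -10 (k = -5*2 = -10)
(25/k)*29 = (25/(-10))*29 = (25*(-⅒))*29 = -5/2*29 = -145/2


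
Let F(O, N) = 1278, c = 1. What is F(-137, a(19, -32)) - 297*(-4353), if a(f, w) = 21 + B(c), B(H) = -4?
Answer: 1294119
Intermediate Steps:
a(f, w) = 17 (a(f, w) = 21 - 4 = 17)
F(-137, a(19, -32)) - 297*(-4353) = 1278 - 297*(-4353) = 1278 - 1*(-1292841) = 1278 + 1292841 = 1294119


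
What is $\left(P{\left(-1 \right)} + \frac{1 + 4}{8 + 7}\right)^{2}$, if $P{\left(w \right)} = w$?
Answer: $\frac{4}{9} \approx 0.44444$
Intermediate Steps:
$\left(P{\left(-1 \right)} + \frac{1 + 4}{8 + 7}\right)^{2} = \left(-1 + \frac{1 + 4}{8 + 7}\right)^{2} = \left(-1 + \frac{5}{15}\right)^{2} = \left(-1 + 5 \cdot \frac{1}{15}\right)^{2} = \left(-1 + \frac{1}{3}\right)^{2} = \left(- \frac{2}{3}\right)^{2} = \frac{4}{9}$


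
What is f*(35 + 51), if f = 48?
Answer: 4128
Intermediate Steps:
f*(35 + 51) = 48*(35 + 51) = 48*86 = 4128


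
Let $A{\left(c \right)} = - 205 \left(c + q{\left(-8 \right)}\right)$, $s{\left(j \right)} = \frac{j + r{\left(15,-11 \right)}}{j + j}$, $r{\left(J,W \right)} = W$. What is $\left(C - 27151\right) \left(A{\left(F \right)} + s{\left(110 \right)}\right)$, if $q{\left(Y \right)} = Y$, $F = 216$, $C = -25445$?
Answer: $\frac{11213348859}{5} \approx 2.2427 \cdot 10^{9}$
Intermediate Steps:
$s{\left(j \right)} = \frac{-11 + j}{2 j}$ ($s{\left(j \right)} = \frac{j - 11}{j + j} = \frac{-11 + j}{2 j}$)
$A{\left(c \right)} = 1640 - 205 c$ ($A{\left(c \right)} = - 205 \left(c - 8\right) = - 205 \left(-8 + c\right) = 1640 - 205 c$)
$\left(C - 27151\right) \left(A{\left(F \right)} + s{\left(110 \right)}\right) = \left(-25445 - 27151\right) \left(\left(1640 - 44280\right) + \frac{-11 + 110}{2 \cdot 110}\right) = - 52596 \left(\left(1640 - 44280\right) + \frac{1}{2} \cdot \frac{1}{110} \cdot 99\right) = - 52596 \left(-42640 + \frac{9}{20}\right) = \left(-52596\right) \left(- \frac{852791}{20}\right) = \frac{11213348859}{5}$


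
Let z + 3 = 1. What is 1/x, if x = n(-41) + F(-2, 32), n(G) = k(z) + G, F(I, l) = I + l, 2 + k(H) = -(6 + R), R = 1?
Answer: -1/20 ≈ -0.050000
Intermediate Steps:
z = -2 (z = -3 + 1 = -2)
k(H) = -9 (k(H) = -2 - (6 + 1) = -2 - 1*7 = -2 - 7 = -9)
n(G) = -9 + G
x = -20 (x = (-9 - 41) + (-2 + 32) = -50 + 30 = -20)
1/x = 1/(-20) = -1/20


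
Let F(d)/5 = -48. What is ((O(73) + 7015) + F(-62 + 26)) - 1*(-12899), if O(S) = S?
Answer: 19747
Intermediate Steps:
F(d) = -240 (F(d) = 5*(-48) = -240)
((O(73) + 7015) + F(-62 + 26)) - 1*(-12899) = ((73 + 7015) - 240) - 1*(-12899) = (7088 - 240) + 12899 = 6848 + 12899 = 19747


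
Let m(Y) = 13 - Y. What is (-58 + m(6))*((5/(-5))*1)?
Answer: 51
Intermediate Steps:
(-58 + m(6))*((5/(-5))*1) = (-58 + (13 - 1*6))*((5/(-5))*1) = (-58 + (13 - 6))*(-⅕*5*1) = (-58 + 7)*(-1*1) = -51*(-1) = 51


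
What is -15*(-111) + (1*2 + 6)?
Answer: 1673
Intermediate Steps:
-15*(-111) + (1*2 + 6) = 1665 + (2 + 6) = 1665 + 8 = 1673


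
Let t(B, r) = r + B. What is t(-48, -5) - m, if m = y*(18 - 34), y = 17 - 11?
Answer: 43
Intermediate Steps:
t(B, r) = B + r
y = 6
m = -96 (m = 6*(18 - 34) = 6*(-16) = -96)
t(-48, -5) - m = (-48 - 5) - 1*(-96) = -53 + 96 = 43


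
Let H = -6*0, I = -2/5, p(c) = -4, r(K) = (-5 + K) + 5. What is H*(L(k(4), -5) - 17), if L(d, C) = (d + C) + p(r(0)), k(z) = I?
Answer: 0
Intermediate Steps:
r(K) = K
I = -2/5 (I = -2*1/5 = -2/5 ≈ -0.40000)
k(z) = -2/5
L(d, C) = -4 + C + d (L(d, C) = (d + C) - 4 = (C + d) - 4 = -4 + C + d)
H = 0
H*(L(k(4), -5) - 17) = 0*((-4 - 5 - 2/5) - 17) = 0*(-47/5 - 17) = 0*(-132/5) = 0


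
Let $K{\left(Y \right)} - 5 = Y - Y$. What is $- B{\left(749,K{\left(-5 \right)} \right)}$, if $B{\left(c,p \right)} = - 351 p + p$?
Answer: $1750$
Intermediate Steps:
$K{\left(Y \right)} = 5$ ($K{\left(Y \right)} = 5 + \left(Y - Y\right) = 5 + 0 = 5$)
$B{\left(c,p \right)} = - 350 p$
$- B{\left(749,K{\left(-5 \right)} \right)} = - \left(-350\right) 5 = \left(-1\right) \left(-1750\right) = 1750$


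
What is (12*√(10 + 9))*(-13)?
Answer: -156*√19 ≈ -679.99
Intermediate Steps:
(12*√(10 + 9))*(-13) = (12*√19)*(-13) = -156*√19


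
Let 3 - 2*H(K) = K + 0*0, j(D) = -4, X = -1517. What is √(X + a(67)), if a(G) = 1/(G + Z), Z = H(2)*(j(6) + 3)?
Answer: I*√26833947/133 ≈ 38.948*I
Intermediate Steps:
H(K) = 3/2 - K/2 (H(K) = 3/2 - (K + 0*0)/2 = 3/2 - (K + 0)/2 = 3/2 - K/2)
Z = -½ (Z = (3/2 - ½*2)*(-4 + 3) = (3/2 - 1)*(-1) = (½)*(-1) = -½ ≈ -0.50000)
a(G) = 1/(-½ + G) (a(G) = 1/(G - ½) = 1/(-½ + G))
√(X + a(67)) = √(-1517 + 2/(-1 + 2*67)) = √(-1517 + 2/(-1 + 134)) = √(-1517 + 2/133) = √(-201759/133) = I*√26833947/133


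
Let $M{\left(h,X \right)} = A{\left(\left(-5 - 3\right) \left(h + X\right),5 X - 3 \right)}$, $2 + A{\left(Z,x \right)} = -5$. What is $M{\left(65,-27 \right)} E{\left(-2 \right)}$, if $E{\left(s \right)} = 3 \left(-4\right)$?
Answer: $84$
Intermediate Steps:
$A{\left(Z,x \right)} = -7$ ($A{\left(Z,x \right)} = -2 - 5 = -7$)
$M{\left(h,X \right)} = -7$
$E{\left(s \right)} = -12$
$M{\left(65,-27 \right)} E{\left(-2 \right)} = \left(-7\right) \left(-12\right) = 84$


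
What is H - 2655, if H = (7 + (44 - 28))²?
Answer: -2126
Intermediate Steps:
H = 529 (H = (7 + 16)² = 23² = 529)
H - 2655 = 529 - 2655 = -2126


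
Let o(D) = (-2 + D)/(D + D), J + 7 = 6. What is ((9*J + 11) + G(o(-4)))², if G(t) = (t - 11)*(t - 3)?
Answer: 160801/256 ≈ 628.13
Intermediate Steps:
J = -1 (J = -7 + 6 = -1)
o(D) = (-2 + D)/(2*D) (o(D) = (-2 + D)/((2*D)) = (-2 + D)*(1/(2*D)) = (-2 + D)/(2*D))
G(t) = (-11 + t)*(-3 + t)
((9*J + 11) + G(o(-4)))² = ((9*(-1) + 11) + (33 + ((½)*(-2 - 4)/(-4))² - 7*(-2 - 4)/(-4)))² = ((-9 + 11) + (33 + ((½)*(-¼)*(-6))² - 7*(-1)*(-6)/4))² = (2 + (33 + (¾)² - 14*¾))² = (2 + (33 + 9/16 - 21/2))² = (2 + 369/16)² = (401/16)² = 160801/256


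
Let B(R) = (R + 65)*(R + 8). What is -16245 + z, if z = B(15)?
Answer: -14405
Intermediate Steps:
B(R) = (8 + R)*(65 + R) (B(R) = (65 + R)*(8 + R) = (8 + R)*(65 + R))
z = 1840 (z = 520 + 15² + 73*15 = 520 + 225 + 1095 = 1840)
-16245 + z = -16245 + 1840 = -14405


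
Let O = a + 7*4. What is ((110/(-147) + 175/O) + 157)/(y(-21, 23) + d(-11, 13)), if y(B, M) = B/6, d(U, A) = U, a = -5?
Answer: -1108024/98049 ≈ -11.301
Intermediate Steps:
O = 23 (O = -5 + 7*4 = -5 + 28 = 23)
y(B, M) = B/6 (y(B, M) = B*(⅙) = B/6)
((110/(-147) + 175/O) + 157)/(y(-21, 23) + d(-11, 13)) = ((110/(-147) + 175/23) + 157)/((⅙)*(-21) - 11) = ((110*(-1/147) + 175*(1/23)) + 157)/(-7/2 - 11) = ((-110/147 + 175/23) + 157)/(-29/2) = (23195/3381 + 157)*(-2/29) = (554012/3381)*(-2/29) = -1108024/98049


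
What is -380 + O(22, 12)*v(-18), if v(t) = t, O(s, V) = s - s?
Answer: -380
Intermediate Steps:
O(s, V) = 0
-380 + O(22, 12)*v(-18) = -380 + 0*(-18) = -380 + 0 = -380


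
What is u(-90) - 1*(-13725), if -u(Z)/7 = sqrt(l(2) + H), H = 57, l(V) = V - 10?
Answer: 13676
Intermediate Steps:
l(V) = -10 + V
u(Z) = -49 (u(Z) = -7*sqrt((-10 + 2) + 57) = -7*sqrt(-8 + 57) = -7*sqrt(49) = -7*7 = -49)
u(-90) - 1*(-13725) = -49 - 1*(-13725) = -49 + 13725 = 13676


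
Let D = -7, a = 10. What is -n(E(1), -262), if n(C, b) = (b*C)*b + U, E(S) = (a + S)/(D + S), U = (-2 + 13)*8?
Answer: 377278/3 ≈ 1.2576e+5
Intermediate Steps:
U = 88 (U = 11*8 = 88)
E(S) = (10 + S)/(-7 + S)
n(C, b) = 88 + C*b**2 (n(C, b) = (b*C)*b + 88 = (C*b)*b + 88 = C*b**2 + 88 = 88 + C*b**2)
-n(E(1), -262) = -(88 + ((10 + 1)/(-7 + 1))*(-262)**2) = -(88 + (11/(-6))*68644) = -(88 - 1/6*11*68644) = -(88 - 11/6*68644) = -(88 - 377542/3) = -1*(-377278/3) = 377278/3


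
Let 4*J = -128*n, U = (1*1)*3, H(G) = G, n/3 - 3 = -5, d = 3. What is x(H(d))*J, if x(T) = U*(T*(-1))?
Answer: -1728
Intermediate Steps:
n = -6 (n = 9 + 3*(-5) = 9 - 15 = -6)
U = 3 (U = 1*3 = 3)
J = 192 (J = (-128*(-6))/4 = (¼)*768 = 192)
x(T) = -3*T (x(T) = 3*(T*(-1)) = 3*(-T) = -3*T)
x(H(d))*J = -3*3*192 = -9*192 = -1728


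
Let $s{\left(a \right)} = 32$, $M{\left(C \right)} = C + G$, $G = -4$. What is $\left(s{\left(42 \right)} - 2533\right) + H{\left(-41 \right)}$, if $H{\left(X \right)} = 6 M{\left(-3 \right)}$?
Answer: $-2543$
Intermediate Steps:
$M{\left(C \right)} = -4 + C$ ($M{\left(C \right)} = C - 4 = -4 + C$)
$H{\left(X \right)} = -42$ ($H{\left(X \right)} = 6 \left(-4 - 3\right) = 6 \left(-7\right) = -42$)
$\left(s{\left(42 \right)} - 2533\right) + H{\left(-41 \right)} = \left(32 - 2533\right) - 42 = -2501 - 42 = -2543$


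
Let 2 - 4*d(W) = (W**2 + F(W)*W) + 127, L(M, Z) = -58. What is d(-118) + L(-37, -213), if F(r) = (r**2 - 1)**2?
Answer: 22874277341/4 ≈ 5.7186e+9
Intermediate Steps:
F(r) = (-1 + r**2)**2
d(W) = -125/4 - W**2/4 - W*(-1 + W**2)**2/4 (d(W) = 1/2 - ((W**2 + (-1 + W**2)**2*W) + 127)/4 = 1/2 - ((W**2 + W*(-1 + W**2)**2) + 127)/4 = 1/2 - (127 + W**2 + W*(-1 + W**2)**2)/4 = 1/2 + (-127/4 - W**2/4 - W*(-1 + W**2)**2/4) = -125/4 - W**2/4 - W*(-1 + W**2)**2/4)
d(-118) + L(-37, -213) = (-125/4 - 1/4*(-118)**2 - 1/4*(-118)*(-1 + (-118)**2)**2) - 58 = (-125/4 - 1/4*13924 - 1/4*(-118)*(-1 + 13924)**2) - 58 = (-125/4 - 3481 - 1/4*(-118)*13923**2) - 58 = (-125/4 - 3481 - 1/4*(-118)*193849929) - 58 = (-125/4 - 3481 + 11437145811/2) - 58 = 22874277573/4 - 58 = 22874277341/4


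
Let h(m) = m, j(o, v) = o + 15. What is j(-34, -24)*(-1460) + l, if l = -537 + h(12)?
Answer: 27215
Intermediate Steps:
j(o, v) = 15 + o
l = -525 (l = -537 + 12 = -525)
j(-34, -24)*(-1460) + l = (15 - 34)*(-1460) - 525 = -19*(-1460) - 525 = 27740 - 525 = 27215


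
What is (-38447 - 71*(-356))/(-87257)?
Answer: 13171/87257 ≈ 0.15094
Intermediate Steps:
(-38447 - 71*(-356))/(-87257) = (-38447 - 1*(-25276))*(-1/87257) = (-38447 + 25276)*(-1/87257) = -13171*(-1/87257) = 13171/87257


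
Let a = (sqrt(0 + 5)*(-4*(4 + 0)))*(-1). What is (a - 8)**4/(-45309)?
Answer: -2134016/45309 + 229376*sqrt(5)/15103 ≈ -13.139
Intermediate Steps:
a = 16*sqrt(5) (a = (sqrt(5)*(-4*4))*(-1) = (sqrt(5)*(-16))*(-1) = -16*sqrt(5)*(-1) = 16*sqrt(5) ≈ 35.777)
(a - 8)**4/(-45309) = (16*sqrt(5) - 8)**4/(-45309) = (-8 + 16*sqrt(5))**4*(-1/45309) = -(-8 + 16*sqrt(5))**4/45309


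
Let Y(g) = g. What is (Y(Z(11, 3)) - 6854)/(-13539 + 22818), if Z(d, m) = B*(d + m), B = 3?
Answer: -6812/9279 ≈ -0.73413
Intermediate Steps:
Z(d, m) = 3*d + 3*m (Z(d, m) = 3*(d + m) = 3*d + 3*m)
(Y(Z(11, 3)) - 6854)/(-13539 + 22818) = ((3*11 + 3*3) - 6854)/(-13539 + 22818) = ((33 + 9) - 6854)/9279 = (42 - 6854)*(1/9279) = -6812*1/9279 = -6812/9279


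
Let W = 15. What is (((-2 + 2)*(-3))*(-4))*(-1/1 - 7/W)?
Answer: 0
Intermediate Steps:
(((-2 + 2)*(-3))*(-4))*(-1/1 - 7/W) = (((-2 + 2)*(-3))*(-4))*(-1/1 - 7/15) = ((0*(-3))*(-4))*(-1*1 - 7*1/15) = (0*(-4))*(-1 - 7/15) = 0*(-22/15) = 0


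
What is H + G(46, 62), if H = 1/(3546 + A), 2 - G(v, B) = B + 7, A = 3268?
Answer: -456537/6814 ≈ -67.000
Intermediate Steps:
G(v, B) = -5 - B (G(v, B) = 2 - (B + 7) = 2 - (7 + B) = 2 + (-7 - B) = -5 - B)
H = 1/6814 (H = 1/(3546 + 3268) = 1/6814 ≈ 0.00014676)
H + G(46, 62) = 1/6814 + (-5 - 1*62) = 1/6814 + (-5 - 62) = 1/6814 - 67 = -456537/6814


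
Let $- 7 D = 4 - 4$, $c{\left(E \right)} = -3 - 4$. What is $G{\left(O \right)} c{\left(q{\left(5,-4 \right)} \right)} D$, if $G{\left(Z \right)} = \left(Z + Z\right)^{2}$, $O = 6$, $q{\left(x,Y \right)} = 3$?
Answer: $0$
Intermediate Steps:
$c{\left(E \right)} = -7$
$G{\left(Z \right)} = 4 Z^{2}$ ($G{\left(Z \right)} = \left(2 Z\right)^{2} = 4 Z^{2}$)
$D = 0$ ($D = - \frac{4 - 4}{7} = \left(- \frac{1}{7}\right) 0 = 0$)
$G{\left(O \right)} c{\left(q{\left(5,-4 \right)} \right)} D = 4 \cdot 6^{2} \left(-7\right) 0 = 4 \cdot 36 \left(-7\right) 0 = 144 \left(-7\right) 0 = \left(-1008\right) 0 = 0$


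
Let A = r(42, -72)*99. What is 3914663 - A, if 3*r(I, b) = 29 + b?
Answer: 3916082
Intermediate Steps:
r(I, b) = 29/3 + b/3 (r(I, b) = (29 + b)/3 = 29/3 + b/3)
A = -1419 (A = (29/3 + (⅓)*(-72))*99 = (29/3 - 24)*99 = -43/3*99 = -1419)
3914663 - A = 3914663 - 1*(-1419) = 3914663 + 1419 = 3916082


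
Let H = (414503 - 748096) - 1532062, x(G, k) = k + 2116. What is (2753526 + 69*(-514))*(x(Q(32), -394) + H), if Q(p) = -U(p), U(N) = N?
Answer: -5066281729980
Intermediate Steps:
Q(p) = -p
x(G, k) = 2116 + k
H = -1865655 (H = -333593 - 1532062 = -1865655)
(2753526 + 69*(-514))*(x(Q(32), -394) + H) = (2753526 + 69*(-514))*((2116 - 394) - 1865655) = (2753526 - 35466)*(1722 - 1865655) = 2718060*(-1863933) = -5066281729980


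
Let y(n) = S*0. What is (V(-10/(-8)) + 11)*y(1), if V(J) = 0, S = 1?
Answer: 0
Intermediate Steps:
y(n) = 0 (y(n) = 1*0 = 0)
(V(-10/(-8)) + 11)*y(1) = (0 + 11)*0 = 11*0 = 0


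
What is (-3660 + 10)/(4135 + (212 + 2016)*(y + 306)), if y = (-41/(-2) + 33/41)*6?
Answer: -149650/39798971 ≈ -0.0037601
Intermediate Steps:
y = 5241/41 (y = (-41*(-1/2) + 33*(1/41))*6 = (41/2 + 33/41)*6 = (1747/82)*6 = 5241/41 ≈ 127.83)
(-3660 + 10)/(4135 + (212 + 2016)*(y + 306)) = (-3660 + 10)/(4135 + (212 + 2016)*(5241/41 + 306)) = -3650/(4135 + 2228*(17787/41)) = -3650/(4135 + 39629436/41) = -3650/39798971/41 = -3650*41/39798971 = -149650/39798971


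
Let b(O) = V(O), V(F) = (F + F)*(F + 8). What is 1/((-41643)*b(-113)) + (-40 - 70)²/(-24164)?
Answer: -427038555113/852806580570 ≈ -0.50074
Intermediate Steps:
V(F) = 2*F*(8 + F) (V(F) = (2*F)*(8 + F) = 2*F*(8 + F))
b(O) = 2*O*(8 + O)
1/((-41643)*b(-113)) + (-40 - 70)²/(-24164) = 1/((-41643)*((2*(-113)*(8 - 113)))) + (-40 - 70)²/(-24164) = -1/(41643*(2*(-113)*(-105))) + (-110)²*(-1/24164) = -1/41643/23730 + 12100*(-1/24164) = -1/41643*1/23730 - 3025/6041 = -1/988188390 - 3025/6041 = -427038555113/852806580570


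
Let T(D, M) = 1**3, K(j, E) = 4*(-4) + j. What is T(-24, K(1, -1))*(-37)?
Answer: -37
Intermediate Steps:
K(j, E) = -16 + j
T(D, M) = 1
T(-24, K(1, -1))*(-37) = 1*(-37) = -37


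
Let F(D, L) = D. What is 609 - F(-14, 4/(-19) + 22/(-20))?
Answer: 623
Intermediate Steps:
609 - F(-14, 4/(-19) + 22/(-20)) = 609 - 1*(-14) = 609 + 14 = 623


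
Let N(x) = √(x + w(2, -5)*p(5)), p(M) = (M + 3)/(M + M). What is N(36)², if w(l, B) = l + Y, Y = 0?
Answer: 188/5 ≈ 37.600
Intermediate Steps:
w(l, B) = l (w(l, B) = l + 0 = l)
p(M) = (3 + M)/(2*M) (p(M) = (3 + M)/((2*M)) = (3 + M)*(1/(2*M)) = (3 + M)/(2*M))
N(x) = √(8/5 + x) (N(x) = √(x + 2*((½)*(3 + 5)/5)) = √(x + 2*((½)*(⅕)*8)) = √(x + 2*(⅘)) = √(x + 8/5) = √(8/5 + x))
N(36)² = (√(40 + 25*36)/5)² = (√(40 + 900)/5)² = (√940/5)² = ((2*√235)/5)² = (2*√235/5)² = 188/5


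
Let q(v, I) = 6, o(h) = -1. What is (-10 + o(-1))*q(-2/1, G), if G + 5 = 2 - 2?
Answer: -66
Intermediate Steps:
G = -5 (G = -5 + (2 - 2) = -5 + 0 = -5)
(-10 + o(-1))*q(-2/1, G) = (-10 - 1)*6 = -11*6 = -66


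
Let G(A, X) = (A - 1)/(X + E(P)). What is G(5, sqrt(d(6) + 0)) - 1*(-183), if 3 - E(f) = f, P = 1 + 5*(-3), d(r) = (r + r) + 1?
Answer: 12644/69 - sqrt(13)/69 ≈ 183.19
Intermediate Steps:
d(r) = 1 + 2*r (d(r) = 2*r + 1 = 1 + 2*r)
P = -14 (P = 1 - 15 = -14)
E(f) = 3 - f
G(A, X) = (-1 + A)/(17 + X) (G(A, X) = (A - 1)/(X + (3 - 1*(-14))) = (-1 + A)/(X + (3 + 14)) = (-1 + A)/(X + 17) = (-1 + A)/(17 + X))
G(5, sqrt(d(6) + 0)) - 1*(-183) = (-1 + 5)/(17 + sqrt((1 + 2*6) + 0)) - 1*(-183) = 4/(17 + sqrt((1 + 12) + 0)) + 183 = 4/(17 + sqrt(13 + 0)) + 183 = 4/(17 + sqrt(13)) + 183 = 183 + 4/(17 + sqrt(13))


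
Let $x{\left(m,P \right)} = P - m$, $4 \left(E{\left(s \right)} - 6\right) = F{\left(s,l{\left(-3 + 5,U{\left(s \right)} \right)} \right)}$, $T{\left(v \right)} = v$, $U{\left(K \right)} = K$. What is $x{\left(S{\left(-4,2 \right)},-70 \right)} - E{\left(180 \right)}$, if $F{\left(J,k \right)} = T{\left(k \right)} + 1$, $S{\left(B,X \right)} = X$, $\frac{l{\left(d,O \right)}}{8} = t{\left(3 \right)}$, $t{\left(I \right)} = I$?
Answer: $- \frac{337}{4} \approx -84.25$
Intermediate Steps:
$l{\left(d,O \right)} = 24$ ($l{\left(d,O \right)} = 8 \cdot 3 = 24$)
$F{\left(J,k \right)} = 1 + k$ ($F{\left(J,k \right)} = k + 1 = 1 + k$)
$E{\left(s \right)} = \frac{49}{4}$ ($E{\left(s \right)} = 6 + \frac{1 + 24}{4} = 6 + \frac{1}{4} \cdot 25 = 6 + \frac{25}{4} = \frac{49}{4}$)
$x{\left(S{\left(-4,2 \right)},-70 \right)} - E{\left(180 \right)} = \left(-70 - 2\right) - \frac{49}{4} = -72 - \frac{49}{4} = - \frac{337}{4}$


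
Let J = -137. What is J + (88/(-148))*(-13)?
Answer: -4783/37 ≈ -129.27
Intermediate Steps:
J + (88/(-148))*(-13) = -137 + (88/(-148))*(-13) = -137 + (88*(-1/148))*(-13) = -137 - 22/37*(-13) = -137 + 286/37 = -4783/37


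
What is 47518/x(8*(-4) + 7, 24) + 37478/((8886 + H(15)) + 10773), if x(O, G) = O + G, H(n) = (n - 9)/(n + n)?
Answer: -2335320969/49148 ≈ -47516.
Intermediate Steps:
H(n) = (-9 + n)/(2*n) (H(n) = (-9 + n)/((2*n)) = (-9 + n)*(1/(2*n)) = (-9 + n)/(2*n))
x(O, G) = G + O
47518/x(8*(-4) + 7, 24) + 37478/((8886 + H(15)) + 10773) = 47518/(24 + (8*(-4) + 7)) + 37478/((8886 + (½)*(-9 + 15)/15) + 10773) = 47518/(24 + (-32 + 7)) + 37478/((8886 + (½)*(1/15)*6) + 10773) = 47518/(24 - 25) + 37478/((8886 + ⅕) + 10773) = 47518/(-1) + 37478/(44431/5 + 10773) = 47518*(-1) + 37478/(98296/5) = -47518 + 37478*(5/98296) = -47518 + 93695/49148 = -2335320969/49148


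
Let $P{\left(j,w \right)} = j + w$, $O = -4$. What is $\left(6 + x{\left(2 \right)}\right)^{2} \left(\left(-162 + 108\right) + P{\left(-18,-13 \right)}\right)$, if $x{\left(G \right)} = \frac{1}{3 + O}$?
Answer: $-2125$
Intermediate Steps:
$x{\left(G \right)} = -1$ ($x{\left(G \right)} = \frac{1}{3 - 4} = \frac{1}{-1} = -1$)
$\left(6 + x{\left(2 \right)}\right)^{2} \left(\left(-162 + 108\right) + P{\left(-18,-13 \right)}\right) = \left(6 - 1\right)^{2} \left(\left(-162 + 108\right) - 31\right) = 5^{2} \left(-54 - 31\right) = 25 \left(-85\right) = -2125$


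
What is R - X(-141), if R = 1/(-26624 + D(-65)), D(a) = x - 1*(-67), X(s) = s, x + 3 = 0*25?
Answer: 3744959/26560 ≈ 141.00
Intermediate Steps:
x = -3 (x = -3 + 0*25 = -3 + 0 = -3)
D(a) = 64 (D(a) = -3 - 1*(-67) = -3 + 67 = 64)
R = -1/26560 (R = 1/(-26624 + 64) = 1/(-26560) = -1/26560 ≈ -3.7651e-5)
R - X(-141) = -1/26560 - 1*(-141) = -1/26560 + 141 = 3744959/26560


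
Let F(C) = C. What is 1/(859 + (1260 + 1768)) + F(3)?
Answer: 11662/3887 ≈ 3.0003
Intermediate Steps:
1/(859 + (1260 + 1768)) + F(3) = 1/(859 + (1260 + 1768)) + 3 = 1/(859 + 3028) + 3 = 1/3887 + 3 = 11662/3887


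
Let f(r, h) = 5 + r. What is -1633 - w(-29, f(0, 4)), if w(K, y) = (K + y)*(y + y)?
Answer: -1393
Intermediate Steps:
w(K, y) = 2*y*(K + y) (w(K, y) = (K + y)*(2*y) = 2*y*(K + y))
-1633 - w(-29, f(0, 4)) = -1633 - 2*(5 + 0)*(-29 + (5 + 0)) = -1633 - 2*5*(-29 + 5) = -1633 - 2*5*(-24) = -1633 - 1*(-240) = -1633 + 240 = -1393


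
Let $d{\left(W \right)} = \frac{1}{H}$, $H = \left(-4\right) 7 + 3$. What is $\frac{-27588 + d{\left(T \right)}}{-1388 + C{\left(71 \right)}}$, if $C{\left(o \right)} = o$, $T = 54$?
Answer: $\frac{689701}{32925} \approx 20.948$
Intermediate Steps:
$H = -25$ ($H = -28 + 3 = -25$)
$d{\left(W \right)} = - \frac{1}{25}$ ($d{\left(W \right)} = \frac{1}{-25} = - \frac{1}{25}$)
$\frac{-27588 + d{\left(T \right)}}{-1388 + C{\left(71 \right)}} = \frac{-27588 - \frac{1}{25}}{-1388 + 71} = - \frac{689701}{25 \left(-1317\right)} = \left(- \frac{689701}{25}\right) \left(- \frac{1}{1317}\right) = \frac{689701}{32925}$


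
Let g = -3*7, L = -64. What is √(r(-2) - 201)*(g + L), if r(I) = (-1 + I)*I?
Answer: -85*I*√195 ≈ -1187.0*I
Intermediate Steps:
r(I) = I*(-1 + I)
g = -21
√(r(-2) - 201)*(g + L) = √(-2*(-1 - 2) - 201)*(-21 - 64) = √(-2*(-3) - 201)*(-85) = √(6 - 201)*(-85) = √(-195)*(-85) = (I*√195)*(-85) = -85*I*√195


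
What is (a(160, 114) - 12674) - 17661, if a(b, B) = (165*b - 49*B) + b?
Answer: -9361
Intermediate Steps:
a(b, B) = -49*B + 166*b (a(b, B) = (-49*B + 165*b) + b = -49*B + 166*b)
(a(160, 114) - 12674) - 17661 = ((-49*114 + 166*160) - 12674) - 17661 = ((-5586 + 26560) - 12674) - 17661 = (20974 - 12674) - 17661 = 8300 - 17661 = -9361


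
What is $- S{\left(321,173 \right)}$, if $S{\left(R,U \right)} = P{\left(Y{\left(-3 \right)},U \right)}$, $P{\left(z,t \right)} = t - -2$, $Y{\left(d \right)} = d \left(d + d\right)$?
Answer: $-175$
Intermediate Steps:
$Y{\left(d \right)} = 2 d^{2}$ ($Y{\left(d \right)} = d 2 d = 2 d^{2}$)
$P{\left(z,t \right)} = 2 + t$ ($P{\left(z,t \right)} = t + 2 = 2 + t$)
$S{\left(R,U \right)} = 2 + U$
$- S{\left(321,173 \right)} = - (2 + 173) = \left(-1\right) 175 = -175$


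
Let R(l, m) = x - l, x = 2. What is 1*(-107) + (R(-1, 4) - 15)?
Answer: -119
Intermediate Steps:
R(l, m) = 2 - l
1*(-107) + (R(-1, 4) - 15) = 1*(-107) + ((2 - 1*(-1)) - 15) = -107 + ((2 + 1) - 15) = -107 + (3 - 15) = -107 - 12 = -119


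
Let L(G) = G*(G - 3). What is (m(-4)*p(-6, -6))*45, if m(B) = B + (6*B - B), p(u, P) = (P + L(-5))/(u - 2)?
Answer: 4590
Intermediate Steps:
L(G) = G*(-3 + G)
p(u, P) = (40 + P)/(-2 + u) (p(u, P) = (P - 5*(-3 - 5))/(u - 2) = (P - 5*(-8))/(-2 + u) = (P + 40)/(-2 + u) = (40 + P)/(-2 + u))
m(B) = 6*B (m(B) = B + 5*B = 6*B)
(m(-4)*p(-6, -6))*45 = ((6*(-4))*((40 - 6)/(-2 - 6)))*45 = -24*34/(-8)*45 = -(-3)*34*45 = -24*(-17/4)*45 = 102*45 = 4590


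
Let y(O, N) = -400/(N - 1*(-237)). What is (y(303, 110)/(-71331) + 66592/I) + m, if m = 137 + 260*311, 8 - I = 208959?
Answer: 418908783064670035/5171925272007 ≈ 80997.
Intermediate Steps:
I = -208951 (I = 8 - 1*208959 = 8 - 208959 = -208951)
m = 80997 (m = 137 + 80860 = 80997)
y(O, N) = -400/(237 + N) (y(O, N) = -400/(N + 237) = -400/(237 + N))
(y(303, 110)/(-71331) + 66592/I) + m = (-400/(237 + 110)/(-71331) + 66592/(-208951)) + 80997 = (-400/347*(-1/71331) + 66592*(-1/208951)) + 80997 = (-400*1/347*(-1/71331) - 66592/208951) + 80997 = (-400/347*(-1/71331) - 66592/208951) + 80997 = (400/24751857 - 66592/208951) + 80997 = -1648192080944/5171925272007 + 80997 = 418908783064670035/5171925272007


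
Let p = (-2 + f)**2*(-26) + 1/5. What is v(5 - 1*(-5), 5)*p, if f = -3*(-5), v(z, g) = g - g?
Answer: 0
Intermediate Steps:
v(z, g) = 0
f = 15
p = -21969/5 (p = (-2 + 15)**2*(-26) + 1/5 = 13**2*(-26) + 1/5 = 169*(-26) + 1/5 = -4394 + 1/5 = -21969/5 ≈ -4393.8)
v(5 - 1*(-5), 5)*p = 0*(-21969/5) = 0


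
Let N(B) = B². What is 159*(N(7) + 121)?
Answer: 27030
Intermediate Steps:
159*(N(7) + 121) = 159*(7² + 121) = 159*(49 + 121) = 159*170 = 27030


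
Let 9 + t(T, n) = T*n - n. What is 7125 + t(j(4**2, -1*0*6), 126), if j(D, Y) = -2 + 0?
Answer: 6738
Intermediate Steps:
j(D, Y) = -2
t(T, n) = -9 - n + T*n (t(T, n) = -9 + (T*n - n) = -9 + (-n + T*n) = -9 - n + T*n)
7125 + t(j(4**2, -1*0*6), 126) = 7125 + (-9 - 1*126 - 2*126) = 7125 + (-9 - 126 - 252) = 7125 - 387 = 6738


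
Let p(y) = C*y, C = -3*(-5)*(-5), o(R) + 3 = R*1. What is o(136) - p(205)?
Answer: 15508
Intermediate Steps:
o(R) = -3 + R (o(R) = -3 + R*1 = -3 + R)
C = -75 (C = 15*(-5) = -75)
p(y) = -75*y
o(136) - p(205) = (-3 + 136) - (-75)*205 = 133 - 1*(-15375) = 133 + 15375 = 15508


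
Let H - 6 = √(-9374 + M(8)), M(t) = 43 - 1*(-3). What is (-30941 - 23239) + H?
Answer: -54174 + 4*I*√583 ≈ -54174.0 + 96.582*I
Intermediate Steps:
M(t) = 46 (M(t) = 43 + 3 = 46)
H = 6 + 4*I*√583 (H = 6 + √(-9374 + 46) = 6 + √(-9328) = 6 + 4*I*√583 ≈ 6.0 + 96.582*I)
(-30941 - 23239) + H = (-30941 - 23239) + (6 + 4*I*√583) = -54180 + (6 + 4*I*√583) = -54174 + 4*I*√583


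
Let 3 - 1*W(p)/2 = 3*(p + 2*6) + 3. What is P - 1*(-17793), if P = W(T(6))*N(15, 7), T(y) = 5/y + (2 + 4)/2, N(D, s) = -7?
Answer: 18458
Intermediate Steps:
T(y) = 3 + 5/y (T(y) = 5/y + 6*(½) = 5/y + 3 = 3 + 5/y)
W(p) = -72 - 6*p (W(p) = 6 - 2*(3*(p + 2*6) + 3) = 6 - 2*(3*(p + 12) + 3) = 6 - 2*(3*(12 + p) + 3) = 6 - 2*((36 + 3*p) + 3) = 6 - 2*(39 + 3*p) = 6 + (-78 - 6*p) = -72 - 6*p)
P = 665 (P = (-72 - 6*(3 + 5/6))*(-7) = (-72 - 6*(3 + 5*(⅙)))*(-7) = (-72 - 6*(3 + ⅚))*(-7) = (-72 - 6*23/6)*(-7) = (-72 - 23)*(-7) = -95*(-7) = 665)
P - 1*(-17793) = 665 - 1*(-17793) = 665 + 17793 = 18458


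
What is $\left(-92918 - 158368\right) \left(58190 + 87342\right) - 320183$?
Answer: $-36570474335$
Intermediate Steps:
$\left(-92918 - 158368\right) \left(58190 + 87342\right) - 320183 = \left(-251286\right) 145532 - 320183 = -36570154152 - 320183 = -36570474335$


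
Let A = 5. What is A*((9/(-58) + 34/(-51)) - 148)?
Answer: -129475/174 ≈ -744.11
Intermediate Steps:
A*((9/(-58) + 34/(-51)) - 148) = 5*((9/(-58) + 34/(-51)) - 148) = 5*((9*(-1/58) + 34*(-1/51)) - 148) = 5*((-9/58 - 2/3) - 148) = 5*(-143/174 - 148) = 5*(-25895/174) = -129475/174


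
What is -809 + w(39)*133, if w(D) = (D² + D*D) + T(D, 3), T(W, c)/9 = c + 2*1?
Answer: 409762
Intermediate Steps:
T(W, c) = 18 + 9*c (T(W, c) = 9*(c + 2*1) = 9*(c + 2) = 9*(2 + c) = 18 + 9*c)
w(D) = 45 + 2*D² (w(D) = (D² + D*D) + (18 + 9*3) = (D² + D²) + (18 + 27) = 2*D² + 45 = 45 + 2*D²)
-809 + w(39)*133 = -809 + (45 + 2*39²)*133 = -809 + (45 + 2*1521)*133 = -809 + (45 + 3042)*133 = -809 + 3087*133 = -809 + 410571 = 409762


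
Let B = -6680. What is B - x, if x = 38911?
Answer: -45591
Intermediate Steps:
B - x = -6680 - 1*38911 = -6680 - 38911 = -45591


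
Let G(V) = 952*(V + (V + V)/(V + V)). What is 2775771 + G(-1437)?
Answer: 1408699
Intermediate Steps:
G(V) = 952 + 952*V (G(V) = 952*(V + (2*V)/((2*V))) = 952*(V + (2*V)*(1/(2*V))) = 952*(V + 1) = 952*(1 + V) = 952 + 952*V)
2775771 + G(-1437) = 2775771 + (952 + 952*(-1437)) = 2775771 + (952 - 1368024) = 2775771 - 1367072 = 1408699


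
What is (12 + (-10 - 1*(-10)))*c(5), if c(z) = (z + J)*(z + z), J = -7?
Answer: -240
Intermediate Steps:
c(z) = 2*z*(-7 + z) (c(z) = (z - 7)*(z + z) = (-7 + z)*(2*z) = 2*z*(-7 + z))
(12 + (-10 - 1*(-10)))*c(5) = (12 + (-10 - 1*(-10)))*(2*5*(-7 + 5)) = (12 + (-10 + 10))*(2*5*(-2)) = (12 + 0)*(-20) = 12*(-20) = -240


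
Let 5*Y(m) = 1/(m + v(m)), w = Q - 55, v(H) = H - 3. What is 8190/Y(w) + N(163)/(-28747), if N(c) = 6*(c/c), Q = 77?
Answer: 48264775644/28747 ≈ 1.6790e+6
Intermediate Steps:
N(c) = 6 (N(c) = 6*1 = 6)
v(H) = -3 + H
w = 22 (w = 77 - 55 = 22)
Y(m) = 1/(5*(-3 + 2*m)) (Y(m) = 1/(5*(m + (-3 + m))) = 1/(5*(-3 + 2*m)))
8190/Y(w) + N(163)/(-28747) = 8190/((1/(5*(-3 + 2*22)))) + 6/(-28747) = 8190/((1/(5*(-3 + 44)))) + 6*(-1/28747) = 8190/(((⅕)/41)) - 6/28747 = 8190/(((⅕)*(1/41))) - 6/28747 = 8190/(1/205) - 6/28747 = 8190*205 - 6/28747 = 1678950 - 6/28747 = 48264775644/28747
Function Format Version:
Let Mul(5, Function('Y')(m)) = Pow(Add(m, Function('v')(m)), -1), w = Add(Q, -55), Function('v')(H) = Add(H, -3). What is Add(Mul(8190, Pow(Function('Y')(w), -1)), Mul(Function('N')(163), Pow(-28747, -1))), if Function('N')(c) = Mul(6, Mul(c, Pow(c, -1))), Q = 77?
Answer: Rational(48264775644, 28747) ≈ 1.6790e+6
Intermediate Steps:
Function('N')(c) = 6 (Function('N')(c) = Mul(6, 1) = 6)
Function('v')(H) = Add(-3, H)
w = 22 (w = Add(77, -55) = 22)
Function('Y')(m) = Mul(Rational(1, 5), Pow(Add(-3, Mul(2, m)), -1)) (Function('Y')(m) = Mul(Rational(1, 5), Pow(Add(m, Add(-3, m)), -1)) = Mul(Rational(1, 5), Pow(Add(-3, Mul(2, m)), -1)))
Add(Mul(8190, Pow(Function('Y')(w), -1)), Mul(Function('N')(163), Pow(-28747, -1))) = Add(Mul(8190, Pow(Mul(Rational(1, 5), Pow(Add(-3, Mul(2, 22)), -1)), -1)), Mul(6, Pow(-28747, -1))) = Add(Mul(8190, Pow(Mul(Rational(1, 5), Pow(Add(-3, 44), -1)), -1)), Mul(6, Rational(-1, 28747))) = Add(Mul(8190, Pow(Mul(Rational(1, 5), Pow(41, -1)), -1)), Rational(-6, 28747)) = Add(Mul(8190, Pow(Mul(Rational(1, 5), Rational(1, 41)), -1)), Rational(-6, 28747)) = Add(Mul(8190, Pow(Rational(1, 205), -1)), Rational(-6, 28747)) = Add(Mul(8190, 205), Rational(-6, 28747)) = Add(1678950, Rational(-6, 28747)) = Rational(48264775644, 28747)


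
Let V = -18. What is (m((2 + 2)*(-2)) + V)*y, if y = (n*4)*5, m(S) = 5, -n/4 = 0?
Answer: 0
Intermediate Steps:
n = 0 (n = -4*0 = 0)
y = 0 (y = (0*4)*5 = 0*5 = 0)
(m((2 + 2)*(-2)) + V)*y = (5 - 18)*0 = -13*0 = 0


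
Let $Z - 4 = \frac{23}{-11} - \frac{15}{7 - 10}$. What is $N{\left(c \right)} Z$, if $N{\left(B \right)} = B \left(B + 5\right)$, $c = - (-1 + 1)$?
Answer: $0$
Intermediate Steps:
$c = 0$ ($c = \left(-1\right) 0 = 0$)
$N{\left(B \right)} = B \left(5 + B\right)$
$Z = \frac{76}{11}$ ($Z = 4 - \left(\frac{23}{11} + \frac{15}{7 - 10}\right) = 4 - \left(\frac{23}{11} + \frac{15}{-3}\right) = 4 - - \frac{32}{11} = 4 + \left(- \frac{23}{11} + 5\right) = 4 + \frac{32}{11} = \frac{76}{11} \approx 6.9091$)
$N{\left(c \right)} Z = 0 \left(5 + 0\right) \frac{76}{11} = 0 \cdot 5 \cdot \frac{76}{11} = 0 \cdot \frac{76}{11} = 0$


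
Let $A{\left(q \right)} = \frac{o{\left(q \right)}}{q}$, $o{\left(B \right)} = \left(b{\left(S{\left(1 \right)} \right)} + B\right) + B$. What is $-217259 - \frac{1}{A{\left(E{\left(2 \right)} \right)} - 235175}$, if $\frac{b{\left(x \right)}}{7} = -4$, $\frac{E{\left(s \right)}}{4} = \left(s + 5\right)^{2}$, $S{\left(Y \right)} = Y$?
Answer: $- \frac{357654372901}{1646212} \approx -2.1726 \cdot 10^{5}$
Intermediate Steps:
$E{\left(s \right)} = 4 \left(5 + s\right)^{2}$ ($E{\left(s \right)} = 4 \left(s + 5\right)^{2} = 4 \left(5 + s\right)^{2}$)
$b{\left(x \right)} = -28$ ($b{\left(x \right)} = 7 \left(-4\right) = -28$)
$o{\left(B \right)} = -28 + 2 B$ ($o{\left(B \right)} = \left(-28 + B\right) + B = -28 + 2 B$)
$A{\left(q \right)} = \frac{-28 + 2 q}{q}$
$-217259 - \frac{1}{A{\left(E{\left(2 \right)} \right)} - 235175} = -217259 - \frac{1}{\left(2 - \frac{28}{4 \left(5 + 2\right)^{2}}\right) - 235175} = -217259 - \frac{1}{\left(2 - \frac{28}{4 \cdot 7^{2}}\right) - 235175} = -217259 - \frac{1}{\left(2 - \frac{28}{4 \cdot 49}\right) - 235175} = -217259 - \frac{1}{\left(2 - \frac{28}{196}\right) - 235175} = -217259 - \frac{1}{\left(2 - \frac{1}{7}\right) - 235175} = -217259 - \frac{1}{\frac{13}{7} - 235175} = -217259 - \frac{1}{- \frac{1646212}{7}} = -217259 - - \frac{7}{1646212} = -217259 + \frac{7}{1646212} = - \frac{357654372901}{1646212}$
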